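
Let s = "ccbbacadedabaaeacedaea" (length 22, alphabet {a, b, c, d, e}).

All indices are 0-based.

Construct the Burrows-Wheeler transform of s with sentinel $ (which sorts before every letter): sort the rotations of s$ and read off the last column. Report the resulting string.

rank  rotation                 last
    0  $ccbbacadedabaaeacedaea  a
    1  a$ccbbacadedabaaeacedae  e
    2  aaeacedaea$ccbbacadedab  b
    3  abaaeacedaea$ccbbacaded  d
    4  acadedabaaeacedaea$ccbb  b
    5  acedaea$ccbbacadedabaae  e
    6  adedabaaeacedaea$ccbbac  c
    7  aea$ccbbacadedabaaeaced  d
    8  aeacedaea$ccbbacadedaba  a
    9  baaeacedaea$ccbbacadeda  a
   10  bacadedabaaeacedaea$ccb  b
   11  bbacadedabaaeacedaea$cc  c
   12  cadedabaaeacedaea$ccbba  a
   13  cbbacadedabaaeacedaea$c  c
   14  ccbbacadedabaaeacedaea$  $
   15  cedaea$ccbbacadedabaaea  a
   16  dabaaeacedaea$ccbbacade  e
   17  daea$ccbbacadedabaaeace  e
   18  dedabaaeacedaea$ccbbaca  a
   19  ea$ccbbacadedabaaeaceda  a
   20  eacedaea$ccbbacadedabaa  a
   21  edabaaeacedaea$ccbbacad  d
   22  edaea$ccbbacadedabaaeac  c

aebdbecdaabcac$aeeaaadc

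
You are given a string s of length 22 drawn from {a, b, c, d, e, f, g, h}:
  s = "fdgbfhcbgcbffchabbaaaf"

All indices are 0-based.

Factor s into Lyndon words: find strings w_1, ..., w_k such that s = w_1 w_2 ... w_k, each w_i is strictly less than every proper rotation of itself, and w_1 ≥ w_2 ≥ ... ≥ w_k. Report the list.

emit factor 1: 'f' (i=0, period=1)
emit factor 2: 'dg' (i=1, period=2)
emit factor 3: 'bfhcbgc' (i=3, period=7)
emit factor 4: 'bffch' (i=10, period=5)
emit factor 5: 'abb' (i=15, period=3)
emit factor 6: 'aaaf' (i=18, period=4)

["f", "dg", "bfhcbgc", "bffch", "abb", "aaaf"]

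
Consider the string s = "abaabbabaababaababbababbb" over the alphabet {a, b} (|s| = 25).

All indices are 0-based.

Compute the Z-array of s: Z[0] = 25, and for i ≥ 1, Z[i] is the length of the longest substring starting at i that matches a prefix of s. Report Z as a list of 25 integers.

Z[0]=25
i=1: outside box; Z[1]=0
i=2: outside box; Z[2]=1 grow→box=[2,3)
i=3: outside box; Z[3]=2 grow→box=[3,5)
i=4: min(r-i=1, Z[1]=0)=0; Z[4]=0
i=5: outside box; Z[5]=0
i=6: outside box; Z[6]=5 grow→box=[6,11)
i=7: min(r-i=4, Z[1]=0)=0; Z[7]=0
i=8: min(r-i=3, Z[2]=1)=1; Z[8]=1
i=9: min(r-i=2, Z[3]=2)=2; Z[9]=3 grow→box=[9,12)
i=10: min(r-i=2, Z[1]=0)=0; Z[10]=0
i=11: min(r-i=1, Z[2]=1)=1; Z[11]=5 grow→box=[11,16)
i=12: min(r-i=4, Z[1]=0)=0; Z[12]=0
i=13: min(r-i=3, Z[2]=1)=1; Z[13]=1
i=14: min(r-i=2, Z[3]=2)=2; Z[14]=3 grow→box=[14,17)
i=15: min(r-i=2, Z[1]=0)=0; Z[15]=0
i=16: min(r-i=1, Z[2]=1)=1; Z[16]=2 grow→box=[16,18)
i=17: min(r-i=1, Z[1]=0)=0; Z[17]=0
i=18: outside box; Z[18]=0
i=19: outside box; Z[19]=3 grow→box=[19,22)
i=20: min(r-i=2, Z[1]=0)=0; Z[20]=0
i=21: min(r-i=1, Z[2]=1)=1; Z[21]=2 grow→box=[21,23)
i=22: min(r-i=1, Z[1]=0)=0; Z[22]=0
i=23: outside box; Z[23]=0
i=24: outside box; Z[24]=0

[25, 0, 1, 2, 0, 0, 5, 0, 1, 3, 0, 5, 0, 1, 3, 0, 2, 0, 0, 3, 0, 2, 0, 0, 0]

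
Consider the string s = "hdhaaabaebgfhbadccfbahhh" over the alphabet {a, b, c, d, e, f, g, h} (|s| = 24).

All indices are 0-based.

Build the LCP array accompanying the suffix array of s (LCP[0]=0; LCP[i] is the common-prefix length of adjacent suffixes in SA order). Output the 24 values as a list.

rank→(start, suffix):
  0 → (3, 'aaabaebgfhbadccfbahhh')
  1 → (4, 'aabaebgfhbadccfbahhh')
  2 → (5, 'abaebgfhbadccfbahhh')
  3 → (14, 'adccfbahhh')
  4 → (7, 'aebgfhbadccfbahhh')
  5 → (20, 'ahhh')
  6 → (13, 'badccfbahhh')
  7 → (6, 'baebgfhbadccfbahhh')
  8 → (19, 'bahhh')
  9 → (9, 'bgfhbadccfbahhh')
  10 → (16, 'ccfbahhh')
  11 → (17, 'cfbahhh')
  12 → (15, 'dccfbahhh')
  13 → (1, 'dhaaabaebgfhbadccfbahhh')
  14 → (8, 'ebgfhbadccfbahhh')
  15 → (18, 'fbahhh')
  16 → (11, 'fhbadccfbahhh')
  17 → (10, 'gfhbadccfbahhh')
  18 → (23, 'h')
  19 → (2, 'haaabaebgfhbadccfbahhh')
  20 → (12, 'hbadccfbahhh')
  21 → (0, 'hdhaaabaebgfhbadccfbahhh')
  22 → (22, 'hh')
  23 → (21, 'hhh')

SA = [3, 4, 5, 14, 7, 20, 13, 6, 19, 9, 16, 17, 15, 1, 8, 18, 11, 10, 23, 2, 12, 0, 22, 21]
i: (SA[i-1],SA[i]) lcp shared
  1: (3,4) 2 'aa'
  2: (4,5) 1 'a'
  3: (5,14) 1 'a'
  4: (14,7) 1 'a'
  5: (7,20) 1 'a'
  6: (20,13) 0 ''
  7: (13,6) 2 'ba'
  8: (6,19) 2 'ba'
  9: (19,9) 1 'b'
  10: (9,16) 0 ''
  11: (16,17) 1 'c'
  12: (17,15) 0 ''
  13: (15,1) 1 'd'
  14: (1,8) 0 ''
  15: (8,18) 0 ''
  16: (18,11) 1 'f'
  17: (11,10) 0 ''
  18: (10,23) 0 ''
  19: (23,2) 1 'h'
  20: (2,12) 1 'h'
  21: (12,0) 1 'h'
  22: (0,22) 1 'h'
  23: (22,21) 2 'hh'

[0, 2, 1, 1, 1, 1, 0, 2, 2, 1, 0, 1, 0, 1, 0, 0, 1, 0, 0, 1, 1, 1, 1, 2]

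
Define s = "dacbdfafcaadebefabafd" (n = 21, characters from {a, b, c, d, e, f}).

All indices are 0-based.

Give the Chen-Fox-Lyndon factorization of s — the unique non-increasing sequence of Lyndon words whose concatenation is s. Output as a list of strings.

["d", "acbdfafc", "aadebefabafd"]

emit factor 1: 'd' (i=0, period=1)
emit factor 2: 'acbdfafc' (i=1, period=8)
emit factor 3: 'aadebefabafd' (i=9, period=12)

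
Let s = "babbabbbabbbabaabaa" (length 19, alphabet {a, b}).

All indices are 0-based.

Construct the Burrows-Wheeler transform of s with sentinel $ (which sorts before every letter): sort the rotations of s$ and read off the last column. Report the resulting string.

rank  rotation              last
    0  $babbabbbabbbabaabaa  a
    1  a$babbabbbabbbabaaba  a
    2  aa$babbabbbabbbabaab  b
    3  aabaa$babbabbbabbbab  b
    4  abaa$babbabbbabbbaba  a
    5  abaabaa$babbabbbabbb  b
    6  abbabbbabbbabaabaa$b  b
    7  abbbabaabaa$babbabbb  b
    8  abbbabbbabaabaa$babb  b
    9  baa$babbabbbabbbabaa  a
   10  baabaa$babbabbbabbba  a
   11  babaabaa$babbabbbabb  b
   12  babbabbbabbbabaabaa$  $
   13  babbbabaabaa$babbabb  b
   14  babbbabbbabaabaa$bab  b
   15  bbabaabaa$babbabbbab  b
   16  bbabbbabaabaa$babbab  b
   17  bbabbbabbbabaabaa$ba  a
   18  bbbabaabaa$babbabbba  a
   19  bbbabbbabaabaa$babba  a

aabbabbbbaab$bbbbaaa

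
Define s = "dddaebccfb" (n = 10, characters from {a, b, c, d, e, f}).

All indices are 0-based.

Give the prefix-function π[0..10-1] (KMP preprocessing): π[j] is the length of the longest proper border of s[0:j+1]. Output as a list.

π[0] = 0
j=1 s[j]='d': π[1]=1 (border 'd')
j=2 s[j]='d': π[2]=2 (border 'dd')
j=3 s[j]='a': k: 2→1→0; π[3]=0 (border '')
j=4 s[j]='e': π[4]=0 (border '')
j=5 s[j]='b': π[5]=0 (border '')
j=6 s[j]='c': π[6]=0 (border '')
j=7 s[j]='c': π[7]=0 (border '')
j=8 s[j]='f': π[8]=0 (border '')
j=9 s[j]='b': π[9]=0 (border '')

[0, 1, 2, 0, 0, 0, 0, 0, 0, 0]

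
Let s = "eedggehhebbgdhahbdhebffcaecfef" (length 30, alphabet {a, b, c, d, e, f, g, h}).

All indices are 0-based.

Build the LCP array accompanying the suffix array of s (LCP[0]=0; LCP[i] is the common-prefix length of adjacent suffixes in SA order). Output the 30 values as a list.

[0, 1, 0, 1, 1, 1, 0, 1, 0, 1, 2, 0, 2, 1, 1, 1, 1, 1, 0, 1, 1, 1, 0, 1, 1, 0, 1, 1, 3, 1]

rank | idx | suffix
   0 |  24 | aecfef
   1 |  14 | ahbdhebffcaecfef
   2 |   9 | bbgdhahbdhebffcaecfef
   3 |  16 | bdhebffcaecfef
   4 |  20 | bffcaecfef
   5 |  10 | bgdhahbdhebffcaecfef
   6 |  23 | caecfef
   7 |  26 | cfef
   8 |   2 | dggehhebbgdhahbdhebffcaecfef
   9 |  12 | dhahbdhebffcaecfef
  10 |  17 | dhebffcaecfef
  11 |   8 | ebbgdhahbdhebffcaecfef
  12 |  19 | ebffcaecfef
  13 |  25 | ecfef
  14 |   1 | edggehhebbgdhahbdhebffcaecfef
  15 |   0 | eedggehhebbgdhahbdhebffcaecfef
  16 |  28 | ef
  17 |   5 | ehhebbgdhahbdhebffcaecfef
  18 |  29 | f
  19 |  22 | fcaecfef
  20 |  27 | fef
  21 |  21 | ffcaecfef
  22 |  11 | gdhahbdhebffcaecfef
  23 |   4 | gehhebbgdhahbdhebffcaecfef
  24 |   3 | ggehhebbgdhahbdhebffcaecfef
  25 |  13 | hahbdhebffcaecfef
  26 |  15 | hbdhebffcaecfef
  27 |   7 | hebbgdhahbdhebffcaecfef
  28 |  18 | hebffcaecfef
  29 |   6 | hhebbgdhahbdhebffcaecfef

SA = [24, 14, 9, 16, 20, 10, 23, 26, 2, 12, 17, 8, 19, 25, 1, 0, 28, 5, 29, 22, 27, 21, 11, 4, 3, 13, 15, 7, 18, 6]
[i] adj suffixes → lcp
  [1] 24/14 → 1 ('a')
  [2] 14/9 → 0 ('')
  [3] 9/16 → 1 ('b')
  [4] 16/20 → 1 ('b')
  [5] 20/10 → 1 ('b')
  [6] 10/23 → 0 ('')
  [7] 23/26 → 1 ('c')
  [8] 26/2 → 0 ('')
  [9] 2/12 → 1 ('d')
  [10] 12/17 → 2 ('dh')
  [11] 17/8 → 0 ('')
  [12] 8/19 → 2 ('eb')
  [13] 19/25 → 1 ('e')
  [14] 25/1 → 1 ('e')
  [15] 1/0 → 1 ('e')
  [16] 0/28 → 1 ('e')
  [17] 28/5 → 1 ('e')
  [18] 5/29 → 0 ('')
  [19] 29/22 → 1 ('f')
  [20] 22/27 → 1 ('f')
  [21] 27/21 → 1 ('f')
  [22] 21/11 → 0 ('')
  [23] 11/4 → 1 ('g')
  [24] 4/3 → 1 ('g')
  [25] 3/13 → 0 ('')
  [26] 13/15 → 1 ('h')
  [27] 15/7 → 1 ('h')
  [28] 7/18 → 3 ('heb')
  [29] 18/6 → 1 ('h')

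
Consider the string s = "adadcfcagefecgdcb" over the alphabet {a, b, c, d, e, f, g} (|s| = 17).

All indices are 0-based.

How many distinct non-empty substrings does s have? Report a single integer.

sorted suffixes:
  #0 SA[0]=0  'adadcfcagefecgdcb'
  #1 SA[1]=2  'adcfcagefecgdcb'
  #2 SA[2]=7  'agefecgdcb'
  #3 SA[3]=16  'b'
  #4 SA[4]=6  'cagefecgdcb'
  #5 SA[5]=15  'cb'
  #6 SA[6]=4  'cfcagefecgdcb'
  #7 SA[7]=12  'cgdcb'
  #8 SA[8]=1  'dadcfcagefecgdcb'
  #9 SA[9]=14  'dcb'
  #10 SA[10]=3  'dcfcagefecgdcb'
  #11 SA[11]=11  'ecgdcb'
  #12 SA[12]=9  'efecgdcb'
  #13 SA[13]=5  'fcagefecgdcb'
  #14 SA[14]=10  'fecgdcb'
  #15 SA[15]=13  'gdcb'
  #16 SA[16]=8  'gefecgdcb'

SA = [0, 2, 7, 16, 6, 15, 4, 12, 1, 14, 3, 11, 9, 5, 10, 13, 8]
[i] adj suffixes → lcp
  [1] 0/2 → 2 ('ad')
  [2] 2/7 → 1 ('a')
  [3] 7/16 → 0 ('')
  [4] 16/6 → 0 ('')
  [5] 6/15 → 1 ('c')
  [6] 15/4 → 1 ('c')
  [7] 4/12 → 1 ('c')
  [8] 12/1 → 0 ('')
  [9] 1/14 → 1 ('d')
  [10] 14/3 → 2 ('dc')
  [11] 3/11 → 0 ('')
  [12] 11/9 → 1 ('e')
  [13] 9/5 → 0 ('')
  [14] 5/10 → 1 ('f')
  [15] 10/13 → 0 ('')
  [16] 13/8 → 1 ('g')

n(n+1)/2 = 17·18/2 = 153
Σ LCP = 0 + 2 + 1 + 0 + 0 + 1 + 1 + 1 + 0 + 1 + 2 + 0 + 1 + 0 + 1 + 0 + 1 = 12
distinct = 153 − 12 = 141

141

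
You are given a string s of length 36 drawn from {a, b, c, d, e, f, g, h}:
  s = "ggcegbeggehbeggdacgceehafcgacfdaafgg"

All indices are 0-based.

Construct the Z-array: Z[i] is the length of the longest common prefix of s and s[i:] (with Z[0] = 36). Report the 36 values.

[36, 1, 0, 0, 1, 0, 0, 2, 1, 0, 0, 0, 0, 2, 1, 0, 0, 0, 1, 0, 0, 0, 0, 0, 0, 0, 1, 0, 0, 0, 0, 0, 0, 0, 2, 1]

Z[0]=36
i=1: i≥r, start 0; Z[1]=1 scan→box=[1,2)
i=2: i≥r, start 0; Z[2]=0
i=3: i≥r, start 0; Z[3]=0
i=4: i≥r, start 0; Z[4]=1 scan→box=[4,5)
i=5: i≥r, start 0; Z[5]=0
i=6: i≥r, start 0; Z[6]=0
i=7: i≥r, start 0; Z[7]=2 scan→box=[7,9)
i=8: min(r-i=1, Z[1]=1)=1; Z[8]=1
i=9: i≥r, start 0; Z[9]=0
i=10: i≥r, start 0; Z[10]=0
i=11: i≥r, start 0; Z[11]=0
i=12: i≥r, start 0; Z[12]=0
i=13: i≥r, start 0; Z[13]=2 scan→box=[13,15)
i=14: min(r-i=1, Z[1]=1)=1; Z[14]=1
i=15: i≥r, start 0; Z[15]=0
i=16: i≥r, start 0; Z[16]=0
i=17: i≥r, start 0; Z[17]=0
i=18: i≥r, start 0; Z[18]=1 scan→box=[18,19)
i=19: i≥r, start 0; Z[19]=0
i=20: i≥r, start 0; Z[20]=0
i=21: i≥r, start 0; Z[21]=0
i=22: i≥r, start 0; Z[22]=0
i=23: i≥r, start 0; Z[23]=0
i=24: i≥r, start 0; Z[24]=0
i=25: i≥r, start 0; Z[25]=0
i=26: i≥r, start 0; Z[26]=1 scan→box=[26,27)
i=27: i≥r, start 0; Z[27]=0
i=28: i≥r, start 0; Z[28]=0
i=29: i≥r, start 0; Z[29]=0
i=30: i≥r, start 0; Z[30]=0
i=31: i≥r, start 0; Z[31]=0
i=32: i≥r, start 0; Z[32]=0
i=33: i≥r, start 0; Z[33]=0
i=34: i≥r, start 0; Z[34]=2 scan→box=[34,36)
i=35: min(r-i=1, Z[1]=1)=1; Z[35]=1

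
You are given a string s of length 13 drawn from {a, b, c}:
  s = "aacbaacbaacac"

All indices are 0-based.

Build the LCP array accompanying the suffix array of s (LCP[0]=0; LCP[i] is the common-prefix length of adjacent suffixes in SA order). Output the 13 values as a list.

[0, 3, 7, 1, 2, 2, 6, 0, 4, 0, 1, 1, 5]

rank→(start, suffix):
  0 → (8, 'aacac')
  1 → (4, 'aacbaacac')
  2 → (0, 'aacbaacbaacac')
  3 → (11, 'ac')
  4 → (9, 'acac')
  5 → (5, 'acbaacac')
  6 → (1, 'acbaacbaacac')
  7 → (7, 'baacac')
  8 → (3, 'baacbaacac')
  9 → (12, 'c')
  10 → (10, 'cac')
  11 → (6, 'cbaacac')
  12 → (2, 'cbaacbaacac')

SA = [8, 4, 0, 11, 9, 5, 1, 7, 3, 12, 10, 6, 2]
i: (SA[i-1],SA[i]) lcp shared
  1: (8,4) 3 'aac'
  2: (4,0) 7 'aacbaac'
  3: (0,11) 1 'a'
  4: (11,9) 2 'ac'
  5: (9,5) 2 'ac'
  6: (5,1) 6 'acbaac'
  7: (1,7) 0 ''
  8: (7,3) 4 'baac'
  9: (3,12) 0 ''
  10: (12,10) 1 'c'
  11: (10,6) 1 'c'
  12: (6,2) 5 'cbaac'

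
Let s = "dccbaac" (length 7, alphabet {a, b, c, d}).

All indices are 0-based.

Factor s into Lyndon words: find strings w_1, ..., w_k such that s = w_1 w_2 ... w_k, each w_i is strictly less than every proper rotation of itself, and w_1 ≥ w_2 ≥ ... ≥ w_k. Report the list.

["d", "c", "c", "b", "aac"]

emit factor 1: 'd' (i=0, period=1)
emit factor 2: 'c' (i=1, period=1)
emit factor 3: 'c' (i=2, period=1)
emit factor 4: 'b' (i=3, period=1)
emit factor 5: 'aac' (i=4, period=3)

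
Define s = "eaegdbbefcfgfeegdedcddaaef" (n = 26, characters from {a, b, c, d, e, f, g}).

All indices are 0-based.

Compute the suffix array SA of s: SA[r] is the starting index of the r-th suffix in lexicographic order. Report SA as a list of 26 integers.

rank | idx | suffix
   0 |  22 | aaef
   1 |  23 | aef
   2 |   1 | aegdbbefcfgfeegdedcddaaef
   3 |   5 | bbefcfgfeegdedcddaaef
   4 |   6 | befcfgfeegdedcddaaef
   5 |  19 | cddaaef
   6 |   9 | cfgfeegdedcddaaef
   7 |  21 | daaef
   8 |   4 | dbbefcfgfeegdedcddaaef
   9 |  18 | dcddaaef
  10 |  20 | ddaaef
  11 |  16 | dedcddaaef
  12 |   0 | eaegdbbefcfgfeegdedcddaaef
  13 |  17 | edcddaaef
  14 |  13 | eegdedcddaaef
  15 |  24 | ef
  16 |   7 | efcfgfeegdedcddaaef
  17 |   2 | egdbbefcfgfeegdedcddaaef
  18 |  14 | egdedcddaaef
  19 |  25 | f
  20 |   8 | fcfgfeegdedcddaaef
  21 |  12 | feegdedcddaaef
  22 |  10 | fgfeegdedcddaaef
  23 |   3 | gdbbefcfgfeegdedcddaaef
  24 |  15 | gdedcddaaef
  25 |  11 | gfeegdedcddaaef

[22, 23, 1, 5, 6, 19, 9, 21, 4, 18, 20, 16, 0, 17, 13, 24, 7, 2, 14, 25, 8, 12, 10, 3, 15, 11]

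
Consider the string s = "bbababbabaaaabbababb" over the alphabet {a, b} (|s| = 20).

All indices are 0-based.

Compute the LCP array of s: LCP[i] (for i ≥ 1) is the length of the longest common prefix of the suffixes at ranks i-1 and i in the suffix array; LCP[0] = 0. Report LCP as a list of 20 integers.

sorted suffixes:
  #0 SA[0]=9  'aaaabbababb'
  #1 SA[1]=10  'aaabbababb'
  #2 SA[2]=11  'aabbababb'
  #3 SA[3]=7  'abaaaabbababb'
  #4 SA[4]=15  'ababb'
  #5 SA[5]=2  'ababbabaaaabbababb'
  #6 SA[6]=17  'abb'
  #7 SA[7]=4  'abbabaaaabbababb'
  #8 SA[8]=12  'abbababb'
  #9 SA[9]=19  'b'
  #10 SA[10]=8  'baaaabbababb'
  #11 SA[11]=6  'babaaaabbababb'
  #12 SA[12]=14  'bababb'
  #13 SA[13]=1  'bababbabaaaabbababb'
  #14 SA[14]=16  'babb'
  #15 SA[15]=3  'babbabaaaabbababb'
  #16 SA[16]=18  'bb'
  #17 SA[17]=5  'bbabaaaabbababb'
  #18 SA[18]=13  'bbababb'
  #19 SA[19]=0  'bbababbabaaaabbababb'

SA = [9, 10, 11, 7, 15, 2, 17, 4, 12, 19, 8, 6, 14, 1, 16, 3, 18, 5, 13, 0]
[i] adj suffixes → lcp
  [1] 9/10 → 3 ('aaa')
  [2] 10/11 → 2 ('aa')
  [3] 11/7 → 1 ('a')
  [4] 7/15 → 3 ('aba')
  [5] 15/2 → 5 ('ababb')
  [6] 2/17 → 2 ('ab')
  [7] 17/4 → 3 ('abb')
  [8] 4/12 → 6 ('abbaba')
  [9] 12/19 → 0 ('')
  [10] 19/8 → 1 ('b')
  [11] 8/6 → 2 ('ba')
  [12] 6/14 → 4 ('baba')
  [13] 14/1 → 6 ('bababb')
  [14] 1/16 → 3 ('bab')
  [15] 16/3 → 4 ('babb')
  [16] 3/18 → 1 ('b')
  [17] 18/5 → 2 ('bb')
  [18] 5/13 → 5 ('bbaba')
  [19] 13/0 → 7 ('bbababb')

[0, 3, 2, 1, 3, 5, 2, 3, 6, 0, 1, 2, 4, 6, 3, 4, 1, 2, 5, 7]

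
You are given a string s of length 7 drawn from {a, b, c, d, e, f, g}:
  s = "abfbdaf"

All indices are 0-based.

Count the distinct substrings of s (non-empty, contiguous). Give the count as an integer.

sorted suffixes:
  #0 SA[0]=0  'abfbdaf'
  #1 SA[1]=5  'af'
  #2 SA[2]=3  'bdaf'
  #3 SA[3]=1  'bfbdaf'
  #4 SA[4]=4  'daf'
  #5 SA[5]=6  'f'
  #6 SA[6]=2  'fbdaf'

SA = [0, 5, 3, 1, 4, 6, 2]
[i] adj suffixes → lcp
  [1] 0/5 → 1 ('a')
  [2] 5/3 → 0 ('')
  [3] 3/1 → 1 ('b')
  [4] 1/4 → 0 ('')
  [5] 4/6 → 0 ('')
  [6] 6/2 → 1 ('f')

n(n+1)/2 = 7·8/2 = 28
Σ LCP = 0 + 1 + 0 + 1 + 0 + 0 + 1 = 3
distinct = 28 − 3 = 25

25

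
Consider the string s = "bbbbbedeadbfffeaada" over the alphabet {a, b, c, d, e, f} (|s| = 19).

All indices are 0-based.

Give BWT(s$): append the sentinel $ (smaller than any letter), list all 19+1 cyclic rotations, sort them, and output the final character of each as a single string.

rank  rotation              last
    0  $bbbbbedeadbfffeaada  a
    1  a$bbbbbedeadbfffeaad  d
    2  aada$bbbbbedeadbfffe  e
    3  ada$bbbbbedeadbfffea  a
    4  adbfffeaada$bbbbbede  e
    5  bbbbbedeadbfffeaada$  $
    6  bbbbedeadbfffeaada$b  b
    7  bbbedeadbfffeaada$bb  b
    8  bbedeadbfffeaada$bbb  b
    9  bedeadbfffeaada$bbbb  b
   10  bfffeaada$bbbbbedead  d
   11  da$bbbbbedeadbfffeaa  a
   12  dbfffeaada$bbbbbedea  a
   13  deadbfffeaada$bbbbbe  e
   14  eaada$bbbbbedeadbfff  f
   15  eadbfffeaada$bbbbbed  d
   16  edeadbfffeaada$bbbbb  b
   17  feaada$bbbbbedeadbff  f
   18  ffeaada$bbbbbedeadbf  f
   19  fffeaada$bbbbbedeadb  b

adeae$bbbbdaaefdbffb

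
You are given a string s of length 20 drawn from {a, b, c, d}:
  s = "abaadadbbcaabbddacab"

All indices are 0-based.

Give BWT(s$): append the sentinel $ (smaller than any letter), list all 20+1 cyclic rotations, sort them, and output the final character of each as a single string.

bcbc$adadaadabbbadaab

rank  rotation               last
    0  $abaadadbbcaabbddacab  b
    1  aabbddacab$abaadadbbc  c
    2  aadadbbcaabbddacab$ab  b
    3  ab$abaadadbbcaabbddac  c
    4  abaadadbbcaabbddacab$  $
    5  abbddacab$abaadadbbca  a
    6  acab$abaadadbbcaabbdd  d
    7  adadbbcaabbddacab$aba  a
    8  adbbcaabbddacab$abaad  d
    9  b$abaadadbbcaabbddaca  a
   10  baadadbbcaabbddacab$a  a
   11  bbcaabbddacab$abaadad  d
   12  bbddacab$abaadadbbcaa  a
   13  bcaabbddacab$abaadadb  b
   14  bddacab$abaadadbbcaab  b
   15  caabbddacab$abaadadbb  b
   16  cab$abaadadbbcaabbdda  a
   17  dacab$abaadadbbcaabbd  d
   18  dadbbcaabbddacab$abaa  a
   19  dbbcaabbddacab$abaada  a
   20  ddacab$abaadadbbcaabb  b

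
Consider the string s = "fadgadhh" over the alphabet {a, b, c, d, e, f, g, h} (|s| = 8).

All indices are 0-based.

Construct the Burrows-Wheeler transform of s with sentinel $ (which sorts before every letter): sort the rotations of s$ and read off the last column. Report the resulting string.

hfgaa$dhd

rank  rotation   last
    0  $fadgadhh  h
    1  adgadhh$f  f
    2  adhh$fadg  g
    3  dgadhh$fa  a
    4  dhh$fadga  a
    5  fadgadhh$  $
    6  gadhh$fad  d
    7  h$fadgadh  h
    8  hh$fadgad  d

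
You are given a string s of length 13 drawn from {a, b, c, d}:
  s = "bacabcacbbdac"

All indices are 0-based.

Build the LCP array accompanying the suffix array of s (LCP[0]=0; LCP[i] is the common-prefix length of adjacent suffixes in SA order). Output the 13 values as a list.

rank | idx | suffix
   0 |   3 | abcacbbdac
   1 |  11 | ac
   2 |   1 | acabcacbbdac
   3 |   6 | acbbdac
   4 |   0 | bacabcacbbdac
   5 |   8 | bbdac
   6 |   4 | bcacbbdac
   7 |   9 | bdac
   8 |  12 | c
   9 |   2 | cabcacbbdac
  10 |   5 | cacbbdac
  11 |   7 | cbbdac
  12 |  10 | dac

SA = [3, 11, 1, 6, 0, 8, 4, 9, 12, 2, 5, 7, 10]
[i] adj suffixes → lcp
  [1] 3/11 → 1 ('a')
  [2] 11/1 → 2 ('ac')
  [3] 1/6 → 2 ('ac')
  [4] 6/0 → 0 ('')
  [5] 0/8 → 1 ('b')
  [6] 8/4 → 1 ('b')
  [7] 4/9 → 1 ('b')
  [8] 9/12 → 0 ('')
  [9] 12/2 → 1 ('c')
  [10] 2/5 → 2 ('ca')
  [11] 5/7 → 1 ('c')
  [12] 7/10 → 0 ('')

[0, 1, 2, 2, 0, 1, 1, 1, 0, 1, 2, 1, 0]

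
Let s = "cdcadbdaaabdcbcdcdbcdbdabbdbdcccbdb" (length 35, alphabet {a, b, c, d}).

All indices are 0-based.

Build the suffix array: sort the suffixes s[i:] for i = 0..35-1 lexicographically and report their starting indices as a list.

rank→(start, suffix):
  0 → (7, 'aaabdcbcdcdbcdbdabbdbdcccbdb')
  1 → (8, 'aabdcbcdcdbcdbdabbdbdcccbdb')
  2 → (23, 'abbdbdcccbdb')
  3 → (9, 'abdcbcdcdbcdbdabbdbdcccbdb')
  4 → (3, 'adbdaaabdcbcdcdbcdbdabbdbdcccbdb')
  5 → (34, 'b')
  6 → (24, 'bbdbdcccbdb')
  7 → (18, 'bcdbdabbdbdcccbdb')
  8 → (13, 'bcdcdbcdbdabbdbdcccbdb')
  9 → (5, 'bdaaabdcbcdcdbcdbdabbdbdcccbdb')
  10 → (21, 'bdabbdbdcccbdb')
  11 → (32, 'bdb')
  12 → (25, 'bdbdcccbdb')
  13 → (10, 'bdcbcdcdbcdbdabbdbdcccbdb')
  14 → (27, 'bdcccbdb')
  15 → (2, 'cadbdaaabdcbcdcdbcdbdabbdbdcccbdb')
  16 → (12, 'cbcdcdbcdbdabbdbdcccbdb')
  17 → (31, 'cbdb')
  18 → (30, 'ccbdb')
  19 → (29, 'cccbdb')
  20 → (16, 'cdbcdbdabbdbdcccbdb')
  21 → (19, 'cdbdabbdbdcccbdb')
  22 → (0, 'cdcadbdaaabdcbcdcdbcdbdabbdbdcccbdb')
  23 → (14, 'cdcdbcdbdabbdbdcccbdb')
  24 → (6, 'daaabdcbcdcdbcdbdabbdbdcccbdb')
  25 → (22, 'dabbdbdcccbdb')
  26 → (33, 'db')
  27 → (17, 'dbcdbdabbdbdcccbdb')
  28 → (4, 'dbdaaabdcbcdcdbcdbdabbdbdcccbdb')
  29 → (20, 'dbdabbdbdcccbdb')
  30 → (26, 'dbdcccbdb')
  31 → (1, 'dcadbdaaabdcbcdcdbcdbdabbdbdcccbdb')
  32 → (11, 'dcbcdcdbcdbdabbdbdcccbdb')
  33 → (28, 'dcccbdb')
  34 → (15, 'dcdbcdbdabbdbdcccbdb')

[7, 8, 23, 9, 3, 34, 24, 18, 13, 5, 21, 32, 25, 10, 27, 2, 12, 31, 30, 29, 16, 19, 0, 14, 6, 22, 33, 17, 4, 20, 26, 1, 11, 28, 15]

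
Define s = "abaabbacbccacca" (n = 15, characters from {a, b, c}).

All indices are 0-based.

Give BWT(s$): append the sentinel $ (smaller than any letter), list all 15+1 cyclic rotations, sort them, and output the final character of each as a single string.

rank  rotation          last
    0  $abaabbacbccacca  a
    1  a$abaabbacbccacc  c
    2  aabbacbccacca$ab  b
    3  abaabbacbccacca$  $
    4  abbacbccacca$aba  a
    5  acbccacca$abaabb  b
    6  acca$abaabbacbcc  c
    7  baabbacbccacca$a  a
    8  bacbccacca$abaab  b
    9  bbacbccacca$abaa  a
   10  bccacca$abaabbac  c
   11  ca$abaabbacbccac  c
   12  cacca$abaabbacbc  c
   13  cbccacca$abaabba  a
   14  cca$abaabbacbcca  a
   15  ccacca$abaabbacb  b

acb$abcabacccaab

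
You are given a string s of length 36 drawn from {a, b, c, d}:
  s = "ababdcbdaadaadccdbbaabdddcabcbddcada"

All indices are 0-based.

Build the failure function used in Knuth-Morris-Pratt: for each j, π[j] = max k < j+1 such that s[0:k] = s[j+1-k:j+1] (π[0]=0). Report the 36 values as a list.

[0, 0, 1, 2, 0, 0, 0, 0, 1, 1, 0, 1, 1, 0, 0, 0, 0, 0, 0, 1, 1, 2, 0, 0, 0, 0, 1, 2, 0, 0, 0, 0, 0, 1, 0, 1]

π[0] = 0
j=1 s[j]='b': π[1]=0 (border '')
j=2 s[j]='a': π[2]=1 (border 'a')
j=3 s[j]='b': π[3]=2 (border 'ab')
j=4 s[j]='d': k: 2→0; π[4]=0 (border '')
j=5 s[j]='c': π[5]=0 (border '')
j=6 s[j]='b': π[6]=0 (border '')
j=7 s[j]='d': π[7]=0 (border '')
j=8 s[j]='a': π[8]=1 (border 'a')
j=9 s[j]='a': k: 1→0; π[9]=1 (border 'a')
j=10 s[j]='d': k: 1→0; π[10]=0 (border '')
j=11 s[j]='a': π[11]=1 (border 'a')
j=12 s[j]='a': k: 1→0; π[12]=1 (border 'a')
j=13 s[j]='d': k: 1→0; π[13]=0 (border '')
j=14 s[j]='c': π[14]=0 (border '')
j=15 s[j]='c': π[15]=0 (border '')
j=16 s[j]='d': π[16]=0 (border '')
j=17 s[j]='b': π[17]=0 (border '')
j=18 s[j]='b': π[18]=0 (border '')
j=19 s[j]='a': π[19]=1 (border 'a')
j=20 s[j]='a': k: 1→0; π[20]=1 (border 'a')
j=21 s[j]='b': π[21]=2 (border 'ab')
j=22 s[j]='d': k: 2→0; π[22]=0 (border '')
j=23 s[j]='d': π[23]=0 (border '')
j=24 s[j]='d': π[24]=0 (border '')
j=25 s[j]='c': π[25]=0 (border '')
j=26 s[j]='a': π[26]=1 (border 'a')
j=27 s[j]='b': π[27]=2 (border 'ab')
j=28 s[j]='c': k: 2→0; π[28]=0 (border '')
j=29 s[j]='b': π[29]=0 (border '')
j=30 s[j]='d': π[30]=0 (border '')
j=31 s[j]='d': π[31]=0 (border '')
j=32 s[j]='c': π[32]=0 (border '')
j=33 s[j]='a': π[33]=1 (border 'a')
j=34 s[j]='d': k: 1→0; π[34]=0 (border '')
j=35 s[j]='a': π[35]=1 (border 'a')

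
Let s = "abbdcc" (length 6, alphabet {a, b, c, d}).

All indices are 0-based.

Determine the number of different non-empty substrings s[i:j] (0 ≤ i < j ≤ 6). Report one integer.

rank→(start, suffix):
  0 → (0, 'abbdcc')
  1 → (1, 'bbdcc')
  2 → (2, 'bdcc')
  3 → (5, 'c')
  4 → (4, 'cc')
  5 → (3, 'dcc')

SA = [0, 1, 2, 5, 4, 3]
rank  pair      lcp
   1  s[0:],s[1:]  0  ''
   2  s[1:],s[2:]  1  'b'
   3  s[2:],s[5:]  0  ''
   4  s[5:],s[4:]  1  'c'
   5  s[4:],s[3:]  0  ''

n(n+1)/2 = 6·7/2 = 21
Σ LCP = 0 + 0 + 1 + 0 + 1 + 0 = 2
distinct = 21 − 2 = 19

19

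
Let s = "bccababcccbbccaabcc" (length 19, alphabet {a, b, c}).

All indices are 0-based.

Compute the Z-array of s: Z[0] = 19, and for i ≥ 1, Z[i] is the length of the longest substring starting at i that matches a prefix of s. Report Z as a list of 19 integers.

[19, 0, 0, 0, 1, 0, 3, 0, 0, 0, 1, 4, 0, 0, 0, 0, 3, 0, 0]

Z[0]=19
i=1: fresh scan; Z[1]=0
i=2: fresh scan; Z[2]=0
i=3: fresh scan; Z[3]=0
i=4: fresh scan; Z[4]=1 extend→box=[4,5)
i=5: fresh scan; Z[5]=0
i=6: fresh scan; Z[6]=3 extend→box=[6,9)
i=7: min(r-i=2, Z[1]=0)=0; Z[7]=0
i=8: min(r-i=1, Z[2]=0)=0; Z[8]=0
i=9: fresh scan; Z[9]=0
i=10: fresh scan; Z[10]=1 extend→box=[10,11)
i=11: fresh scan; Z[11]=4 extend→box=[11,15)
i=12: min(r-i=3, Z[1]=0)=0; Z[12]=0
i=13: min(r-i=2, Z[2]=0)=0; Z[13]=0
i=14: min(r-i=1, Z[3]=0)=0; Z[14]=0
i=15: fresh scan; Z[15]=0
i=16: fresh scan; Z[16]=3 extend→box=[16,19)
i=17: min(r-i=2, Z[1]=0)=0; Z[17]=0
i=18: min(r-i=1, Z[2]=0)=0; Z[18]=0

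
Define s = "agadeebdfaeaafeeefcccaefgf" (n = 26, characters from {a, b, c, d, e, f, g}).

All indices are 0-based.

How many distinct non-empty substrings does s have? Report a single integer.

sorted suffixes:
  #0 SA[0]=11  'aafeeefcccaefgf'
  #1 SA[1]=2  'adeebdfaeaafeeefcccaefgf'
  #2 SA[2]=9  'aeaafeeefcccaefgf'
  #3 SA[3]=21  'aefgf'
  #4 SA[4]=12  'afeeefcccaefgf'
  #5 SA[5]=0  'agadeebdfaeaafeeefcccaefgf'
  #6 SA[6]=6  'bdfaeaafeeefcccaefgf'
  #7 SA[7]=20  'caefgf'
  #8 SA[8]=19  'ccaefgf'
  #9 SA[9]=18  'cccaefgf'
  #10 SA[10]=3  'deebdfaeaafeeefcccaefgf'
  #11 SA[11]=7  'dfaeaafeeefcccaefgf'
  #12 SA[12]=10  'eaafeeefcccaefgf'
  #13 SA[13]=5  'ebdfaeaafeeefcccaefgf'
  #14 SA[14]=4  'eebdfaeaafeeefcccaefgf'
  #15 SA[15]=14  'eeefcccaefgf'
  #16 SA[16]=15  'eefcccaefgf'
  #17 SA[17]=16  'efcccaefgf'
  #18 SA[18]=22  'efgf'
  #19 SA[19]=25  'f'
  #20 SA[20]=8  'faeaafeeefcccaefgf'
  #21 SA[21]=17  'fcccaefgf'
  #22 SA[22]=13  'feeefcccaefgf'
  #23 SA[23]=23  'fgf'
  #24 SA[24]=1  'gadeebdfaeaafeeefcccaefgf'
  #25 SA[25]=24  'gf'

SA = [11, 2, 9, 21, 12, 0, 6, 20, 19, 18, 3, 7, 10, 5, 4, 14, 15, 16, 22, 25, 8, 17, 13, 23, 1, 24]
rank  pair      lcp
   1  s[11:],s[2:]  1  'a'
   2  s[2:],s[9:]  1  'a'
   3  s[9:],s[21:]  2  'ae'
   4  s[21:],s[12:]  1  'a'
   5  s[12:],s[0:]  1  'a'
   6  s[0:],s[6:]  0  ''
   7  s[6:],s[20:]  0  ''
   8  s[20:],s[19:]  1  'c'
   9  s[19:],s[18:]  2  'cc'
  10  s[18:],s[3:]  0  ''
  11  s[3:],s[7:]  1  'd'
  12  s[7:],s[10:]  0  ''
  13  s[10:],s[5:]  1  'e'
  14  s[5:],s[4:]  1  'e'
  15  s[4:],s[14:]  2  'ee'
  16  s[14:],s[15:]  2  'ee'
  17  s[15:],s[16:]  1  'e'
  18  s[16:],s[22:]  2  'ef'
  19  s[22:],s[25:]  0  ''
  20  s[25:],s[8:]  1  'f'
  21  s[8:],s[17:]  1  'f'
  22  s[17:],s[13:]  1  'f'
  23  s[13:],s[23:]  1  'f'
  24  s[23:],s[1:]  0  ''
  25  s[1:],s[24:]  1  'g'

n(n+1)/2 = 26·27/2 = 351
Σ LCP = 0 + 1 + 1 + 2 + 1 + 1 + 0 + 0 + 1 + 2 + 0 + 1 + 0 + 1 + 1 + 2 + 2 + 1 + 2 + 0 + 1 + 1 + 1 + 1 + 0 + 1 = 24
distinct = 351 − 24 = 327

327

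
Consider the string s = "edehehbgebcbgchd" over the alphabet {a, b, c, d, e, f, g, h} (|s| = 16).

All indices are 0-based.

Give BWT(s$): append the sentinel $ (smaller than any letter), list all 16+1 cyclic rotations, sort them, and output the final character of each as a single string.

dechbgheg$hdbbece

rank  rotation           last
    0  $edehehbgebcbgchd  d
    1  bcbgchd$edehehbge  e
    2  bgchd$edehehbgebc  c
    3  bgebcbgchd$edeheh  h
    4  cbgchd$edehehbgeb  b
    5  chd$edehehbgebcbg  g
    6  d$edehehbgebcbgch  h
    7  dehehbgebcbgchd$e  e
    8  ebcbgchd$edehehbg  g
    9  edehehbgebcbgchd$  $
   10  ehbgebcbgchd$edeh  h
   11  ehehbgebcbgchd$ed  d
   12  gchd$edehehbgebcb  b
   13  gebcbgchd$edehehb  b
   14  hbgebcbgchd$edehe  e
   15  hd$edehehbgebcbgc  c
   16  hehbgebcbgchd$ede  e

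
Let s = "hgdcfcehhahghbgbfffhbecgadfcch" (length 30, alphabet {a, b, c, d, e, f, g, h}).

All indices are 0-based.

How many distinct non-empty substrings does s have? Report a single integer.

sorted suffixes:
  #0 SA[0]=24  'adfcch'
  #1 SA[1]=9  'ahghbgbfffhbecgadfcch'
  #2 SA[2]=20  'becgadfcch'
  #3 SA[3]=15  'bfffhbecgadfcch'
  #4 SA[4]=13  'bgbfffhbecgadfcch'
  #5 SA[5]=27  'cch'
  #6 SA[6]=5  'cehhahghbgbfffhbecgadfcch'
  #7 SA[7]=3  'cfcehhahghbgbfffhbecgadfcch'
  #8 SA[8]=22  'cgadfcch'
  #9 SA[9]=28  'ch'
  #10 SA[10]=2  'dcfcehhahghbgbfffhbecgadfcch'
  #11 SA[11]=25  'dfcch'
  #12 SA[12]=21  'ecgadfcch'
  #13 SA[13]=6  'ehhahghbgbfffhbecgadfcch'
  #14 SA[14]=26  'fcch'
  #15 SA[15]=4  'fcehhahghbgbfffhbecgadfcch'
  #16 SA[16]=16  'fffhbecgadfcch'
  #17 SA[17]=17  'ffhbecgadfcch'
  #18 SA[18]=18  'fhbecgadfcch'
  #19 SA[19]=23  'gadfcch'
  #20 SA[20]=14  'gbfffhbecgadfcch'
  #21 SA[21]=1  'gdcfcehhahghbgbfffhbecgadfcch'
  #22 SA[22]=11  'ghbgbfffhbecgadfcch'
  #23 SA[23]=29  'h'
  #24 SA[24]=8  'hahghbgbfffhbecgadfcch'
  #25 SA[25]=19  'hbecgadfcch'
  #26 SA[26]=12  'hbgbfffhbecgadfcch'
  #27 SA[27]=0  'hgdcfcehhahghbgbfffhbecgadfcch'
  #28 SA[28]=10  'hghbgbfffhbecgadfcch'
  #29 SA[29]=7  'hhahghbgbfffhbecgadfcch'

SA = [24, 9, 20, 15, 13, 27, 5, 3, 22, 28, 2, 25, 21, 6, 26, 4, 16, 17, 18, 23, 14, 1, 11, 29, 8, 19, 12, 0, 10, 7]
[i] adj suffixes → lcp
  [1] 24/9 → 1 ('a')
  [2] 9/20 → 0 ('')
  [3] 20/15 → 1 ('b')
  [4] 15/13 → 1 ('b')
  [5] 13/27 → 0 ('')
  [6] 27/5 → 1 ('c')
  [7] 5/3 → 1 ('c')
  [8] 3/22 → 1 ('c')
  [9] 22/28 → 1 ('c')
  [10] 28/2 → 0 ('')
  [11] 2/25 → 1 ('d')
  [12] 25/21 → 0 ('')
  [13] 21/6 → 1 ('e')
  [14] 6/26 → 0 ('')
  [15] 26/4 → 2 ('fc')
  [16] 4/16 → 1 ('f')
  [17] 16/17 → 2 ('ff')
  [18] 17/18 → 1 ('f')
  [19] 18/23 → 0 ('')
  [20] 23/14 → 1 ('g')
  [21] 14/1 → 1 ('g')
  [22] 1/11 → 1 ('g')
  [23] 11/29 → 0 ('')
  [24] 29/8 → 1 ('h')
  [25] 8/19 → 1 ('h')
  [26] 19/12 → 2 ('hb')
  [27] 12/0 → 1 ('h')
  [28] 0/10 → 2 ('hg')
  [29] 10/7 → 1 ('h')

n(n+1)/2 = 30·31/2 = 465
Σ LCP = 0 + 1 + 0 + 1 + 1 + 0 + 1 + 1 + 1 + 1 + 0 + 1 + 0 + 1 + 0 + 2 + 1 + 2 + 1 + 0 + 1 + 1 + 1 + 0 + 1 + 1 + 2 + 1 + 2 + 1 = 26
distinct = 465 − 26 = 439

439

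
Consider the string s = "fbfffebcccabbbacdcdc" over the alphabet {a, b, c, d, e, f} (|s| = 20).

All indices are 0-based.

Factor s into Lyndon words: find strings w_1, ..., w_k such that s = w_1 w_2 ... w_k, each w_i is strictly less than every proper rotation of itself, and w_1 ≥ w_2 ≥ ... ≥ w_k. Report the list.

emit factor 1: 'f' (i=0, period=1)
emit factor 2: 'bfffe' (i=1, period=5)
emit factor 3: 'bccc' (i=6, period=4)
emit factor 4: 'abbbacdcdc' (i=10, period=10)

["f", "bfffe", "bccc", "abbbacdcdc"]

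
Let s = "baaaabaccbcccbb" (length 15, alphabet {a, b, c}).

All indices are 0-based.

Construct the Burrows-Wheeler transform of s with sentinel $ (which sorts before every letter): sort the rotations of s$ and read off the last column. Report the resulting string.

bbaaabb$acccccab

rank  rotation          last
    0  $baaaabaccbcccbb  b
    1  aaaabaccbcccbb$b  b
    2  aaabaccbcccbb$ba  a
    3  aabaccbcccbb$baa  a
    4  abaccbcccbb$baaa  a
    5  accbcccbb$baaaab  b
    6  b$baaaabaccbcccb  b
    7  baaaabaccbcccbb$  $
    8  baccbcccbb$baaaa  a
    9  bb$baaaabaccbccc  c
   10  bcccbb$baaaabacc  c
   11  cbb$baaaabaccbcc  c
   12  cbcccbb$baaaabac  c
   13  ccbb$baaaabaccbc  c
   14  ccbcccbb$baaaaba  a
   15  cccbb$baaaabaccb  b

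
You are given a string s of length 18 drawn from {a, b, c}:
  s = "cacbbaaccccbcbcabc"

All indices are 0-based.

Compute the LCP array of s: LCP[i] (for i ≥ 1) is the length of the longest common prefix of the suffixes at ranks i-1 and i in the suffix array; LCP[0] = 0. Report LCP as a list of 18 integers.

sorted suffixes:
  #0 SA[0]=5  'aaccccbcbcabc'
  #1 SA[1]=15  'abc'
  #2 SA[2]=1  'acbbaaccccbcbcabc'
  #3 SA[3]=6  'accccbcbcabc'
  #4 SA[4]=4  'baaccccbcbcabc'
  #5 SA[5]=3  'bbaaccccbcbcabc'
  #6 SA[6]=16  'bc'
  #7 SA[7]=13  'bcabc'
  #8 SA[8]=11  'bcbcabc'
  #9 SA[9]=17  'c'
  #10 SA[10]=14  'cabc'
  #11 SA[11]=0  'cacbbaaccccbcbcabc'
  #12 SA[12]=2  'cbbaaccccbcbcabc'
  #13 SA[13]=12  'cbcabc'
  #14 SA[14]=10  'cbcbcabc'
  #15 SA[15]=9  'ccbcbcabc'
  #16 SA[16]=8  'cccbcbcabc'
  #17 SA[17]=7  'ccccbcbcabc'

SA = [5, 15, 1, 6, 4, 3, 16, 13, 11, 17, 14, 0, 2, 12, 10, 9, 8, 7]
[i] adj suffixes → lcp
  [1] 5/15 → 1 ('a')
  [2] 15/1 → 1 ('a')
  [3] 1/6 → 2 ('ac')
  [4] 6/4 → 0 ('')
  [5] 4/3 → 1 ('b')
  [6] 3/16 → 1 ('b')
  [7] 16/13 → 2 ('bc')
  [8] 13/11 → 2 ('bc')
  [9] 11/17 → 0 ('')
  [10] 17/14 → 1 ('c')
  [11] 14/0 → 2 ('ca')
  [12] 0/2 → 1 ('c')
  [13] 2/12 → 2 ('cb')
  [14] 12/10 → 3 ('cbc')
  [15] 10/9 → 1 ('c')
  [16] 9/8 → 2 ('cc')
  [17] 8/7 → 3 ('ccc')

[0, 1, 1, 2, 0, 1, 1, 2, 2, 0, 1, 2, 1, 2, 3, 1, 2, 3]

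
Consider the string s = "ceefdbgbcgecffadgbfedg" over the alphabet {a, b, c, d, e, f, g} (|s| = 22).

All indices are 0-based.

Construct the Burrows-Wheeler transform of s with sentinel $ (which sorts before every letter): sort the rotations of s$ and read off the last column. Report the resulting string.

gfggd$ebfeagfcefebcdbdc

rank  rotation                 last
    0  $ceefdbgbcgecffadgbfedg  g
    1  adgbfedg$ceefdbgbcgecff  f
    2  bcgecffadgbfedg$ceefdbg  g
    3  bfedg$ceefdbgbcgecffadg  g
    4  bgbcgecffadgbfedg$ceefd  d
    5  ceefdbgbcgecffadgbfedg$  $
    6  cffadgbfedg$ceefdbgbcge  e
    7  cgecffadgbfedg$ceefdbgb  b
    8  dbgbcgecffadgbfedg$ceef  f
    9  dg$ceefdbgbcgecffadgbfe  e
   10  dgbfedg$ceefdbgbcgecffa  a
   11  ecffadgbfedg$ceefdbgbcg  g
   12  edg$ceefdbgbcgecffadgbf  f
   13  eefdbgbcgecffadgbfedg$c  c
   14  efdbgbcgecffadgbfedg$ce  e
   15  fadgbfedg$ceefdbgbcgecf  f
   16  fdbgbcgecffadgbfedg$cee  e
   17  fedg$ceefdbgbcgecffadgb  b
   18  ffadgbfedg$ceefdbgbcgec  c
   19  g$ceefdbgbcgecffadgbfed  d
   20  gbcgecffadgbfedg$ceefdb  b
   21  gbfedg$ceefdbgbcgecffad  d
   22  gecffadgbfedg$ceefdbgbc  c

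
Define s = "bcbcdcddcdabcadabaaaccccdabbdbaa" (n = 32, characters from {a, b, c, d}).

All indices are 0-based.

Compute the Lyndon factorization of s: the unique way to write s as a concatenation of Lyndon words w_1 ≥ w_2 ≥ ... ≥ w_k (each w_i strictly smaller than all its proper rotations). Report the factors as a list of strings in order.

["bcbcdcddcd", "abcad", "ab", "aaaccccdabbdb", "a", "a"]

emit factor 1: 'bcbcdcddcd' (i=0, period=10)
emit factor 2: 'abcad' (i=10, period=5)
emit factor 3: 'ab' (i=15, period=2)
emit factor 4: 'aaaccccdabbdb' (i=17, period=13)
emit factor 5: 'a' (i=30, period=1)
emit factor 6: 'a' (i=31, period=1)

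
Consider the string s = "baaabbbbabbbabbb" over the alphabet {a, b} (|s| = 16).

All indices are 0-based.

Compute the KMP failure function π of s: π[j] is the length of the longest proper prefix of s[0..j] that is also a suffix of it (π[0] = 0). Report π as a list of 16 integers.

π[0] = 0
j=1 s[j]='a': π[1]=0 (border '')
j=2 s[j]='a': π[2]=0 (border '')
j=3 s[j]='a': π[3]=0 (border '')
j=4 s[j]='b': π[4]=1 (border 'b')
j=5 s[j]='b': k: 1→0; π[5]=1 (border 'b')
j=6 s[j]='b': k: 1→0; π[6]=1 (border 'b')
j=7 s[j]='b': k: 1→0; π[7]=1 (border 'b')
j=8 s[j]='a': π[8]=2 (border 'ba')
j=9 s[j]='b': k: 2→0; π[9]=1 (border 'b')
j=10 s[j]='b': k: 1→0; π[10]=1 (border 'b')
j=11 s[j]='b': k: 1→0; π[11]=1 (border 'b')
j=12 s[j]='a': π[12]=2 (border 'ba')
j=13 s[j]='b': k: 2→0; π[13]=1 (border 'b')
j=14 s[j]='b': k: 1→0; π[14]=1 (border 'b')
j=15 s[j]='b': k: 1→0; π[15]=1 (border 'b')

[0, 0, 0, 0, 1, 1, 1, 1, 2, 1, 1, 1, 2, 1, 1, 1]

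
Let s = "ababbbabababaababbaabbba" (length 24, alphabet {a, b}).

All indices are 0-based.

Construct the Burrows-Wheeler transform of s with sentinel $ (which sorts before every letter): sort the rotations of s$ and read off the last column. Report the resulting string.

rank  rotation                   last
    0  $ababbbabababaababbaabbba  a
    1  a$ababbbabababaababbaabbb  b
    2  aababbaabbba$ababbbababab  b
    3  aabbba$ababbbabababaababb  b
    4  abaababbaabbba$ababbbabab  b
    5  ababaababbaabbba$ababbbab  b
    6  abababaababbaabbba$ababbb  b
    7  ababbaabbba$ababbbabababa  a
    8  ababbbabababaababbaabbba$  $
    9  abbaabbba$ababbbabababaab  b
   10  abbba$ababbbabababaababba  a
   11  abbbabababaababbaabbba$ab  b
   12  ba$ababbbabababaababbaabb  b
   13  baababbaabbba$ababbbababa  a
   14  baabbba$ababbbabababaabab  b
   15  babaababbaabbba$ababbbaba  a
   16  bababaababbaabbba$ababbba  a
   17  babababaababbaabbba$ababb  b
   18  babbaabbba$ababbbabababaa  a
   19  babbbabababaababbaabbba$a  a
   20  bba$ababbbabababaababbaab  b
   21  bbaabbba$ababbbabababaaba  a
   22  bbabababaababbaabbba$abab  b
   23  bbba$ababbbabababaababbaa  a
   24  bbbabababaababbaabbba$aba  a

abbbbbba$babbabaabaababaa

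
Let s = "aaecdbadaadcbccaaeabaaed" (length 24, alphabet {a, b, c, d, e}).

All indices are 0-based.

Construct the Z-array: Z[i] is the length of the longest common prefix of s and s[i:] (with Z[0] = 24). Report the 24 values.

Z[0]=24
i=1: fresh scan; Z[1]=1 extend→box=[1,2)
i=2: fresh scan; Z[2]=0
i=3: fresh scan; Z[3]=0
i=4: fresh scan; Z[4]=0
i=5: fresh scan; Z[5]=0
i=6: fresh scan; Z[6]=1 extend→box=[6,7)
i=7: fresh scan; Z[7]=0
i=8: fresh scan; Z[8]=2 extend→box=[8,10)
i=9: min(r-i=1, Z[1]=1)=1; Z[9]=1
i=10: fresh scan; Z[10]=0
i=11: fresh scan; Z[11]=0
i=12: fresh scan; Z[12]=0
i=13: fresh scan; Z[13]=0
i=14: fresh scan; Z[14]=0
i=15: fresh scan; Z[15]=3 extend→box=[15,18)
i=16: min(r-i=2, Z[1]=1)=1; Z[16]=1
i=17: min(r-i=1, Z[2]=0)=0; Z[17]=0
i=18: fresh scan; Z[18]=1 extend→box=[18,19)
i=19: fresh scan; Z[19]=0
i=20: fresh scan; Z[20]=3 extend→box=[20,23)
i=21: min(r-i=2, Z[1]=1)=1; Z[21]=1
i=22: min(r-i=1, Z[2]=0)=0; Z[22]=0
i=23: fresh scan; Z[23]=0

[24, 1, 0, 0, 0, 0, 1, 0, 2, 1, 0, 0, 0, 0, 0, 3, 1, 0, 1, 0, 3, 1, 0, 0]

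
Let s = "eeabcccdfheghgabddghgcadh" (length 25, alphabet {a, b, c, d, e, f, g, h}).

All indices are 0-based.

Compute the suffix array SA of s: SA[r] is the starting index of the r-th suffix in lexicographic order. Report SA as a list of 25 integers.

sorted suffixes:
  #0 SA[0]=2  'abcccdfheghgabddghgcadh'
  #1 SA[1]=14  'abddghgcadh'
  #2 SA[2]=22  'adh'
  #3 SA[3]=3  'bcccdfheghgabddghgcadh'
  #4 SA[4]=15  'bddghgcadh'
  #5 SA[5]=21  'cadh'
  #6 SA[6]=4  'cccdfheghgabddghgcadh'
  #7 SA[7]=5  'ccdfheghgabddghgcadh'
  #8 SA[8]=6  'cdfheghgabddghgcadh'
  #9 SA[9]=16  'ddghgcadh'
  #10 SA[10]=7  'dfheghgabddghgcadh'
  #11 SA[11]=17  'dghgcadh'
  #12 SA[12]=23  'dh'
  #13 SA[13]=1  'eabcccdfheghgabddghgcadh'
  #14 SA[14]=0  'eeabcccdfheghgabddghgcadh'
  #15 SA[15]=10  'eghgabddghgcadh'
  #16 SA[16]=8  'fheghgabddghgcadh'
  #17 SA[17]=13  'gabddghgcadh'
  #18 SA[18]=20  'gcadh'
  #19 SA[19]=11  'ghgabddghgcadh'
  #20 SA[20]=18  'ghgcadh'
  #21 SA[21]=24  'h'
  #22 SA[22]=9  'heghgabddghgcadh'
  #23 SA[23]=12  'hgabddghgcadh'
  #24 SA[24]=19  'hgcadh'

[2, 14, 22, 3, 15, 21, 4, 5, 6, 16, 7, 17, 23, 1, 0, 10, 8, 13, 20, 11, 18, 24, 9, 12, 19]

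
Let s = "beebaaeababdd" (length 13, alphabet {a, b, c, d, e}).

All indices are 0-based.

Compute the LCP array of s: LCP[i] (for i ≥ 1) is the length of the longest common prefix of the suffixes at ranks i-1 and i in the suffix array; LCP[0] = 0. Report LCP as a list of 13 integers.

rank→(start, suffix):
  0 → (4, 'aaeababdd')
  1 → (7, 'ababdd')
  2 → (9, 'abdd')
  3 → (5, 'aeababdd')
  4 → (3, 'baaeababdd')
  5 → (8, 'babdd')
  6 → (10, 'bdd')
  7 → (0, 'beebaaeababdd')
  8 → (12, 'd')
  9 → (11, 'dd')
  10 → (6, 'eababdd')
  11 → (2, 'ebaaeababdd')
  12 → (1, 'eebaaeababdd')

SA = [4, 7, 9, 5, 3, 8, 10, 0, 12, 11, 6, 2, 1]
i: (SA[i-1],SA[i]) lcp shared
  1: (4,7) 1 'a'
  2: (7,9) 2 'ab'
  3: (9,5) 1 'a'
  4: (5,3) 0 ''
  5: (3,8) 2 'ba'
  6: (8,10) 1 'b'
  7: (10,0) 1 'b'
  8: (0,12) 0 ''
  9: (12,11) 1 'd'
  10: (11,6) 0 ''
  11: (6,2) 1 'e'
  12: (2,1) 1 'e'

[0, 1, 2, 1, 0, 2, 1, 1, 0, 1, 0, 1, 1]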